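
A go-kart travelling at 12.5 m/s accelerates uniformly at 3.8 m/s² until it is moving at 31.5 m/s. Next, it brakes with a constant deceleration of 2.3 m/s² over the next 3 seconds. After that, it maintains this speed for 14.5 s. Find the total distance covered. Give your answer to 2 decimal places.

550.85 m

Phase 1 (accelerating): v₀ = 12.5 m/s, a = 3.8 m/s².
v = v₀ + at → t = (31.5 − 12.5) / 3.8 = 5.00 s
v² = v₀² + 2aΔx → Δx = (31.5² − 12.5²)/(2·3.8) = 110 m

Phase 2 (decelerating): v₀ = 31.5 m/s, a = -2.3 m/s².
v = v₀ + at = 31.5 + (-2.3)(3) = 24.6 m/s
Δx = v₀t + ½at² = 31.5·3 + 0.5·-2.3·3² = 84.2 m

Phase 3 (constant speed): v₀ = 24.6 m/s, a = 0 m/s².
v = v₀ + at = 24.6 + (0)(14.5) = 24.6 m/s
Δx = v₀t + ½at² = 24.6·14.5 + 0.5·0·14.5² = 357 m
Total distance = 110 + 84.2 + 357 = 551 m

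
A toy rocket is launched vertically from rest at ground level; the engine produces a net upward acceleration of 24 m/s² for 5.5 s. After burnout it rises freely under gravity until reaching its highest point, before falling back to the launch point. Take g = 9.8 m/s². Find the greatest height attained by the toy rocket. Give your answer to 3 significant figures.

Phase 1 (powered ascent): v₀ = 0 m/s, a = 24 m/s².
v = v₀ + at = 0 + (24)(5.5) = 132 m/s
Δx = v₀t + ½at² = 0·5.5 + 0.5·24·5.5² = 363 m

Phase 2 (coasting upward): v₀ = 132 m/s, a = -9.8 m/s².
v = v₀ + at → t = (0 − 132) / -9.8 = 13.5 s
v² = v₀² + 2aΔx → Δx = (0² − 132²)/(2·-9.8) = 889 m
Maximum height = 363 + 889 = 1250 m

1250 m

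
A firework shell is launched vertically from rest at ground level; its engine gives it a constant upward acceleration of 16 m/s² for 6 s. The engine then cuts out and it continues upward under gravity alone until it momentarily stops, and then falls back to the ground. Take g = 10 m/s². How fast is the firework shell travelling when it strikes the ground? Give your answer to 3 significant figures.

Phase 1 (powered ascent): v₀ = 0 m/s, a = 16 m/s².
v = v₀ + at = 0 + (16)(6) = 96.0 m/s
Δx = v₀t + ½at² = 0·6 + 0.5·16·6² = 288 m

Phase 2 (coasting upward): v₀ = 96.0 m/s, a = -10 m/s².
v = v₀ + at → t = (0 − 96.0) / -10 = 9.60 s
v² = v₀² + 2aΔx → Δx = (0² − 96.0²)/(2·-10) = 461 m

Phase 3 (free fall): v₀ = 0 m/s, a = -10 m/s².
Falls 749 m from rest: t = √(2·749/10) = 12.2 s; v = g·t = 122 m/s.
Impact speed = 122 m/s

122 m/s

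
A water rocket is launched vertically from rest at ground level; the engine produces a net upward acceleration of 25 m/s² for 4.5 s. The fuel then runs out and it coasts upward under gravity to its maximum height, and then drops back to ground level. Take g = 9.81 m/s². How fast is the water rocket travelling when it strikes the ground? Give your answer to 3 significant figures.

133 m/s

Phase 1 (powered ascent): v₀ = 0 m/s, a = 25 m/s².
v = v₀ + at = 0 + (25)(4.5) = 112 m/s
Δx = v₀t + ½at² = 0·4.5 + 0.5·25·4.5² = 253 m

Phase 2 (coasting upward): v₀ = 112 m/s, a = -9.81 m/s².
v = v₀ + at → t = (0 − 112) / -9.81 = 11.5 s
v² = v₀² + 2aΔx → Δx = (0² − 112²)/(2·-9.81) = 645 m

Phase 3 (free fall): v₀ = 0 m/s, a = -9.81 m/s².
Falls 898 m from rest: t = √(2·898/9.81) = 13.5 s; v = g·t = 133 m/s.
Impact speed = 133 m/s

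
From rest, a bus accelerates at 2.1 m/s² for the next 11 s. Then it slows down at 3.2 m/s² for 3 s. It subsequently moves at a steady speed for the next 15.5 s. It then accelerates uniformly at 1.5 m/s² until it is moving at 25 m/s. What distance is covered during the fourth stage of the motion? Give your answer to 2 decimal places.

Phase 1 (accelerating): v₀ = 0 m/s, a = 2.1 m/s².
v = v₀ + at = 0 + (2.1)(11) = 23.1 m/s
Δx = v₀t + ½at² = 0·11 + 0.5·2.1·11² = 127 m

Phase 2 (decelerating): v₀ = 23.1 m/s, a = -3.2 m/s².
v = v₀ + at = 23.1 + (-3.2)(3) = 13.5 m/s
Δx = v₀t + ½at² = 23.1·3 + 0.5·-3.2·3² = 54.9 m

Phase 3 (constant speed): v₀ = 13.5 m/s, a = 0 m/s².
v = v₀ + at = 13.5 + (0)(15.5) = 13.5 m/s
Δx = v₀t + ½at² = 13.5·15.5 + 0.5·0·15.5² = 209 m

Phase 4 (accelerating): v₀ = 13.5 m/s, a = 1.5 m/s².
v = v₀ + at → t = (25 − 13.5) / 1.5 = 7.67 s
v² = v₀² + 2aΔx → Δx = (25² − 13.5²)/(2·1.5) = 148 m
Distance in phase 4 = 148 m

147.58 m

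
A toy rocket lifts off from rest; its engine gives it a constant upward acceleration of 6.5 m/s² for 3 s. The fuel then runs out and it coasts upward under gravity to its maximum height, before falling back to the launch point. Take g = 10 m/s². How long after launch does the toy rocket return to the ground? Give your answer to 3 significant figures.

Phase 1 (powered ascent): v₀ = 0 m/s, a = 6.5 m/s².
v = v₀ + at = 0 + (6.5)(3) = 19.5 m/s
Δx = v₀t + ½at² = 0·3 + 0.5·6.5·3² = 29.2 m

Phase 2 (coasting upward): v₀ = 19.5 m/s, a = -10 m/s².
v = v₀ + at → t = (0 − 19.5) / -10 = 1.95 s
v² = v₀² + 2aΔx → Δx = (0² − 19.5²)/(2·-10) = 19.0 m

Phase 3 (free fall): v₀ = 0 m/s, a = -10 m/s².
Falls 48.3 m from rest: t = √(2·48.3/10) = 3.11 s; v = g·t = 31.1 m/s.
Total time = 3.00 + 1.95 + 3.11 = 8.06 s

8.06 s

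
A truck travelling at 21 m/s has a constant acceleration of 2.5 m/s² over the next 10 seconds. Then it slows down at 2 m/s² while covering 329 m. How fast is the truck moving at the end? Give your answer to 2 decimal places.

Phase 1 (accelerating): v₀ = 21.0 m/s, a = 2.5 m/s².
v = v₀ + at = 21.0 + (2.5)(10) = 46.0 m/s
Δx = v₀t + ½at² = 21.0·10 + 0.5·2.5·10² = 335 m

Phase 2 (decelerating): v₀ = 46.0 m/s, a = -2 m/s².
v² = v₀² + 2aΔx = 46.0² + 2·-2·329 = 800 → v = 28.3 m/s
t = (v − v₀)/a = (28.3 − 46.0)/-2 = 8.86 s
Final speed = 28.3 m/s

28.28 m/s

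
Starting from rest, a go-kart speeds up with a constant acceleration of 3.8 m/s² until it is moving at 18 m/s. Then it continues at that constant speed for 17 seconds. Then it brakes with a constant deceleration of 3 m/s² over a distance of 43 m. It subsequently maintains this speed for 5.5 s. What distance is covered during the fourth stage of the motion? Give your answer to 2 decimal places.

Phase 1 (accelerating): v₀ = 0 m/s, a = 3.8 m/s².
v = v₀ + at → t = (18 − 0) / 3.8 = 4.74 s
v² = v₀² + 2aΔx → Δx = (18² − 0²)/(2·3.8) = 42.6 m

Phase 2 (constant speed): v₀ = 18.0 m/s, a = 0 m/s².
v = v₀ + at = 18.0 + (0)(17) = 18.0 m/s
Δx = v₀t + ½at² = 18.0·17 + 0.5·0·17² = 306 m

Phase 3 (decelerating): v₀ = 18.0 m/s, a = -3 m/s².
v² = v₀² + 2aΔx = 18.0² + 2·-3·43 = 66.0 → v = 8.12 m/s
t = (v − v₀)/a = (8.12 − 18.0)/-3 = 3.29 s

Phase 4 (constant speed): v₀ = 8.12 m/s, a = 0 m/s².
v = v₀ + at = 8.12 + (0)(5.5) = 8.12 m/s
Δx = v₀t + ½at² = 8.12·5.5 + 0.5·0·5.5² = 44.7 m
Distance in phase 4 = 44.7 m

44.68 m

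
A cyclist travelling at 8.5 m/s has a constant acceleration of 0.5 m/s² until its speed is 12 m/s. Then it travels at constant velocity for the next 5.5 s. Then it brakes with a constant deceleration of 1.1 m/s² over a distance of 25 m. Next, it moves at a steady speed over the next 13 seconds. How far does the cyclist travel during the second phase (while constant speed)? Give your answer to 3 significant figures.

Phase 1 (accelerating): v₀ = 8.50 m/s, a = 0.5 m/s².
v = v₀ + at → t = (12 − 8.50) / 0.5 = 7.00 s
v² = v₀² + 2aΔx → Δx = (12² − 8.50²)/(2·0.5) = 71.8 m

Phase 2 (constant speed): v₀ = 12.0 m/s, a = 0 m/s².
v = v₀ + at = 12.0 + (0)(5.5) = 12.0 m/s
Δx = v₀t + ½at² = 12.0·5.5 + 0.5·0·5.5² = 66.0 m
Distance in phase 2 = 66.0 m

66.0 m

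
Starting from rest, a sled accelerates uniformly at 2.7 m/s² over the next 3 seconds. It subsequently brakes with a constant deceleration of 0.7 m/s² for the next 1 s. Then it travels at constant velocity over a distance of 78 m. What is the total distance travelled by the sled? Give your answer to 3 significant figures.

Phase 1 (accelerating): v₀ = 0 m/s, a = 2.7 m/s².
v = v₀ + at = 0 + (2.7)(3) = 8.10 m/s
Δx = v₀t + ½at² = 0·3 + 0.5·2.7·3² = 12.2 m

Phase 2 (decelerating): v₀ = 8.10 m/s, a = -0.7 m/s².
v = v₀ + at = 8.10 + (-0.7)(1) = 7.40 m/s
Δx = v₀t + ½at² = 8.10·1 + 0.5·-0.7·1² = 7.75 m

Phase 3 (constant speed): v₀ = 7.40 m/s, a = 0 m/s².
Constant speed: t = d/v = 78/7.40 = 10.5 s
Total distance = 12.2 + 7.75 + 78.0 = 97.9 m

97.9 m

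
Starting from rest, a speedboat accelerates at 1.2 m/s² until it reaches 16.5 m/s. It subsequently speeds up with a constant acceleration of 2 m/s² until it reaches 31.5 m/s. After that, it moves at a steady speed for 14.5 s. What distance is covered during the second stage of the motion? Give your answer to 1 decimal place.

180.0 m

Phase 1 (accelerating): v₀ = 0 m/s, a = 1.2 m/s².
v = v₀ + at → t = (16.5 − 0) / 1.2 = 13.8 s
v² = v₀² + 2aΔx → Δx = (16.5² − 0²)/(2·1.2) = 113 m

Phase 2 (accelerating): v₀ = 16.5 m/s, a = 2 m/s².
v = v₀ + at → t = (31.5 − 16.5) / 2 = 7.50 s
v² = v₀² + 2aΔx → Δx = (31.5² − 16.5²)/(2·2) = 180 m
Distance in phase 2 = 180 m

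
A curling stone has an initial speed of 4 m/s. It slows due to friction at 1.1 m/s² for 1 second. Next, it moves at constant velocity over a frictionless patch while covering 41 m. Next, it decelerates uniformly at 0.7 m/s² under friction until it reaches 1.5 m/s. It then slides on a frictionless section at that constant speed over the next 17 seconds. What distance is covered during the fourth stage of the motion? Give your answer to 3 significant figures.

25.5 m

Phase 1 (decelerating): v₀ = 4.00 m/s, a = -1.1 m/s².
v = v₀ + at = 4.00 + (-1.1)(1) = 2.90 m/s
Δx = v₀t + ½at² = 4.00·1 + 0.5·-1.1·1² = 3.45 m

Phase 2 (constant speed): v₀ = 2.90 m/s, a = 0 m/s².
Constant speed: t = d/v = 41/2.90 = 14.1 s

Phase 3 (decelerating): v₀ = 2.90 m/s, a = -0.7 m/s².
v = v₀ + at → t = (1.5 − 2.90) / -0.7 = 2.00 s
v² = v₀² + 2aΔx → Δx = (1.5² − 2.90²)/(2·-0.7) = 4.40 m

Phase 4 (constant speed): v₀ = 1.50 m/s, a = 0 m/s².
v = v₀ + at = 1.50 + (0)(17) = 1.50 m/s
Δx = v₀t + ½at² = 1.50·17 + 0.5·0·17² = 25.5 m
Distance in phase 4 = 25.5 m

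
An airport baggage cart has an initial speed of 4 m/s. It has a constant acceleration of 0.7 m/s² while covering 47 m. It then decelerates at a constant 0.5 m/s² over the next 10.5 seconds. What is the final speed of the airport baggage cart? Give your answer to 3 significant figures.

Phase 1 (accelerating): v₀ = 4.00 m/s, a = 0.7 m/s².
v² = v₀² + 2aΔx = 4.00² + 2·0.7·47 = 81.8 → v = 9.04 m/s
t = (v − v₀)/a = (9.04 − 4.00)/0.7 = 7.21 s

Phase 2 (decelerating): v₀ = 9.04 m/s, a = -0.5 m/s².
v = v₀ + at = 9.04 + (-0.5)(10.5) = 3.79 m/s
Δx = v₀t + ½at² = 9.04·10.5 + 0.5·-0.5·10.5² = 67.4 m
Final speed = 3.79 m/s

3.79 m/s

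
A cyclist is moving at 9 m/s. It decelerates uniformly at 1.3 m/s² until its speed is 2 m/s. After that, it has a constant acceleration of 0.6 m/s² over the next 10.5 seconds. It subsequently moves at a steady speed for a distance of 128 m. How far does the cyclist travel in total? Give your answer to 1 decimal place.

211.7 m

Phase 1 (decelerating): v₀ = 9.00 m/s, a = -1.3 m/s².
v = v₀ + at → t = (2 − 9.00) / -1.3 = 5.38 s
v² = v₀² + 2aΔx → Δx = (2² − 9.00²)/(2·-1.3) = 29.6 m

Phase 2 (accelerating): v₀ = 2.00 m/s, a = 0.6 m/s².
v = v₀ + at = 2.00 + (0.6)(10.5) = 8.30 m/s
Δx = v₀t + ½at² = 2.00·10.5 + 0.5·0.6·10.5² = 54.1 m

Phase 3 (constant speed): v₀ = 8.30 m/s, a = 0 m/s².
Constant speed: t = d/v = 128/8.30 = 15.4 s
Total distance = 29.6 + 54.1 + 128 = 212 m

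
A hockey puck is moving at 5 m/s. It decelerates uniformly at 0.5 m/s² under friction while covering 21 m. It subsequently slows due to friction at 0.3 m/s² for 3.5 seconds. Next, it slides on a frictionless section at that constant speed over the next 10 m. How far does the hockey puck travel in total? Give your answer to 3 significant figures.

36.2 m

Phase 1 (decelerating): v₀ = 5.00 m/s, a = -0.5 m/s².
v² = v₀² + 2aΔx = 5.00² + 2·-0.5·21 = 4.00 → v = 2.00 m/s
t = (v − v₀)/a = (2.00 − 5.00)/-0.5 = 6.00 s

Phase 2 (decelerating): v₀ = 2.00 m/s, a = -0.3 m/s².
v = v₀ + at = 2.00 + (-0.3)(3.5) = 0.950 m/s
Δx = v₀t + ½at² = 2.00·3.5 + 0.5·-0.3·3.5² = 5.16 m

Phase 3 (constant speed): v₀ = 0.950 m/s, a = 0 m/s².
Constant speed: t = d/v = 10/0.950 = 10.5 s
Total distance = 21.0 + 5.16 + 10.0 = 36.2 m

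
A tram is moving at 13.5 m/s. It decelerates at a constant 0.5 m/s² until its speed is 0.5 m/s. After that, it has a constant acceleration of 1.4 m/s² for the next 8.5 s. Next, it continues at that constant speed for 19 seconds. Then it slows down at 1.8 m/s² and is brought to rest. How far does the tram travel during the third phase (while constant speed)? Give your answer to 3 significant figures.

236 m

Phase 1 (decelerating): v₀ = 13.5 m/s, a = -0.5 m/s².
v = v₀ + at → t = (0.5 − 13.5) / -0.5 = 26.0 s
v² = v₀² + 2aΔx → Δx = (0.5² − 13.5²)/(2·-0.5) = 182 m

Phase 2 (accelerating): v₀ = 0.500 m/s, a = 1.4 m/s².
v = v₀ + at = 0.500 + (1.4)(8.5) = 12.4 m/s
Δx = v₀t + ½at² = 0.500·8.5 + 0.5·1.4·8.5² = 54.8 m

Phase 3 (constant speed): v₀ = 12.4 m/s, a = 0 m/s².
v = v₀ + at = 12.4 + (0)(19) = 12.4 m/s
Δx = v₀t + ½at² = 12.4·19 + 0.5·0·19² = 236 m
Distance in phase 3 = 236 m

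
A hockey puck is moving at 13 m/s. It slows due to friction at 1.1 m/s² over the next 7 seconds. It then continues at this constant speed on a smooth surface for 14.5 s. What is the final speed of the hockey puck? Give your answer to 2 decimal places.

Phase 1 (decelerating): v₀ = 13.0 m/s, a = -1.1 m/s².
v = v₀ + at = 13.0 + (-1.1)(7) = 5.30 m/s
Δx = v₀t + ½at² = 13.0·7 + 0.5·-1.1·7² = 64.0 m

Phase 2 (constant speed): v₀ = 5.30 m/s, a = 0 m/s².
v = v₀ + at = 5.30 + (0)(14.5) = 5.30 m/s
Δx = v₀t + ½at² = 5.30·14.5 + 0.5·0·14.5² = 76.8 m
Final speed = 5.30 m/s

5.30 m/s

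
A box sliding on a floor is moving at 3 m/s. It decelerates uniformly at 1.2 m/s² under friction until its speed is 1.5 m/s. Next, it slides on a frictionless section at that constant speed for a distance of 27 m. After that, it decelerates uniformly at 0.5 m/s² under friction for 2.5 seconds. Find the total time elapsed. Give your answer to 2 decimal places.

21.75 s

Phase 1 (decelerating): v₀ = 3.00 m/s, a = -1.2 m/s².
v = v₀ + at → t = (1.5 − 3.00) / -1.2 = 1.25 s
v² = v₀² + 2aΔx → Δx = (1.5² − 3.00²)/(2·-1.2) = 2.81 m

Phase 2 (constant speed): v₀ = 1.50 m/s, a = 0 m/s².
Constant speed: t = d/v = 27/1.50 = 18.0 s

Phase 3 (decelerating): v₀ = 1.50 m/s, a = -0.5 m/s².
v = v₀ + at = 1.50 + (-0.5)(2.5) = 0.250 m/s
Δx = v₀t + ½at² = 1.50·2.5 + 0.5·-0.5·2.5² = 2.19 m
Total time = 1.25 + 18.0 + 2.50 = 21.8 s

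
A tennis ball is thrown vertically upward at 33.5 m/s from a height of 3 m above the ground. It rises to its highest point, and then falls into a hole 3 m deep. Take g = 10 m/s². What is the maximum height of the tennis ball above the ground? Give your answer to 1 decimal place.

59.1 m

Phase 1 (rising): v₀ = 33.5 m/s, a = -10 m/s².
v = v₀ + at → t = (0 − 33.5) / -10 = 3.35 s
v² = v₀² + 2aΔx → Δx = (0² − 33.5²)/(2·-10) = 56.1 m
Maximum height = 3 + 56.1 = 59.1 m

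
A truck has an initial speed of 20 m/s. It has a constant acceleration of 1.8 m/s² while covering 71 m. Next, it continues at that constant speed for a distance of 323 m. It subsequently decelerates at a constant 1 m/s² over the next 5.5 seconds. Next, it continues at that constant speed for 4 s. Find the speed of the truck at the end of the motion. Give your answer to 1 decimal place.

Phase 1 (accelerating): v₀ = 20.0 m/s, a = 1.8 m/s².
v² = v₀² + 2aΔx = 20.0² + 2·1.8·71 = 656 → v = 25.6 m/s
t = (v − v₀)/a = (25.6 − 20.0)/1.8 = 3.11 s

Phase 2 (constant speed): v₀ = 25.6 m/s, a = 0 m/s².
Constant speed: t = d/v = 323/25.6 = 12.6 s

Phase 3 (decelerating): v₀ = 25.6 m/s, a = -1 m/s².
v = v₀ + at = 25.6 + (-1)(5.5) = 20.1 m/s
Δx = v₀t + ½at² = 25.6·5.5 + 0.5·-1·5.5² = 126 m

Phase 4 (constant speed): v₀ = 20.1 m/s, a = 0 m/s².
v = v₀ + at = 20.1 + (0)(4) = 20.1 m/s
Δx = v₀t + ½at² = 20.1·4 + 0.5·0·4² = 80.4 m
Final speed = 20.1 m/s

20.1 m/s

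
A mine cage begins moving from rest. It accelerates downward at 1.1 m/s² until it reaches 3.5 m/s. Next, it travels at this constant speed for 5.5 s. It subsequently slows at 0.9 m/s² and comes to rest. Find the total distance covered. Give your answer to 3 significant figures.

Phase 1 (accelerating): v₀ = 0 m/s, a = 1.1 m/s².
v = v₀ + at → t = (3.5 − 0) / 1.1 = 3.18 s
v² = v₀² + 2aΔx → Δx = (3.5² − 0²)/(2·1.1) = 5.57 m

Phase 2 (constant speed): v₀ = 3.50 m/s, a = 0 m/s².
v = v₀ + at = 3.50 + (0)(5.5) = 3.50 m/s
Δx = v₀t + ½at² = 3.50·5.5 + 0.5·0·5.5² = 19.2 m

Phase 3 (decelerating): v₀ = 3.50 m/s, a = -0.9 m/s².
v = v₀ + at → t = (0 − 3.50) / -0.9 = 3.89 s
v² = v₀² + 2aΔx → Δx = (0² − 3.50²)/(2·-0.9) = 6.81 m
Total distance = 5.57 + 19.2 + 6.81 = 31.6 m

31.6 m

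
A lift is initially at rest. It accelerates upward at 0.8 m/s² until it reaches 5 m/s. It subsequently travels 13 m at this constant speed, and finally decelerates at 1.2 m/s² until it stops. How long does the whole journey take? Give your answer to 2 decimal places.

13.02 s

Phase 1 (accelerating): v₀ = 0 m/s, a = 0.8 m/s².
v = v₀ + at → t = (5 − 0) / 0.8 = 6.25 s
v² = v₀² + 2aΔx → Δx = (5² − 0²)/(2·0.8) = 15.6 m

Phase 2 (constant speed): v₀ = 5.00 m/s, a = 0 m/s².
Constant speed: t = d/v = 13/5.00 = 2.60 s

Phase 3 (decelerating): v₀ = 5.00 m/s, a = -1.2 m/s².
v = v₀ + at → t = (0 − 5.00) / -1.2 = 4.17 s
v² = v₀² + 2aΔx → Δx = (0² − 5.00²)/(2·-1.2) = 10.4 m
Total time = 6.25 + 2.60 + 4.17 = 13.0 s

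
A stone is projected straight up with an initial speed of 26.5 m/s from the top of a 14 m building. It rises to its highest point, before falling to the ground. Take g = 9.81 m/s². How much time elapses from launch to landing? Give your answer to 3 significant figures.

Phase 1 (rising): v₀ = 26.5 m/s, a = -9.81 m/s².
v = v₀ + at → t = (0 − 26.5) / -9.81 = 2.70 s
v² = v₀² + 2aΔx → Δx = (0² − 26.5²)/(2·-9.81) = 35.8 m

Phase 2 (falling): v₀ = 0 m/s, a = -9.81 m/s².
Falls 49.8 m from rest: t = √(2·49.8/9.81) = 3.19 s; v = g·t = 31.3 m/s.
Total time = 2.70 + 3.19 = 5.89 s

5.89 s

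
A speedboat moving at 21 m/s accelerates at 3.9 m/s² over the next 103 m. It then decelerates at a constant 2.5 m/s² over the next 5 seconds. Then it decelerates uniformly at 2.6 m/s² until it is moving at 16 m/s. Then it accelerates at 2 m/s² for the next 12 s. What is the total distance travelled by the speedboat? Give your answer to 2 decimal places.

Phase 1 (accelerating): v₀ = 21.0 m/s, a = 3.9 m/s².
v² = v₀² + 2aΔx = 21.0² + 2·3.9·103 = 1240 → v = 35.3 m/s
t = (v − v₀)/a = (35.3 − 21.0)/3.9 = 3.66 s

Phase 2 (decelerating): v₀ = 35.3 m/s, a = -2.5 m/s².
v = v₀ + at = 35.3 + (-2.5)(5) = 22.8 m/s
Δx = v₀t + ½at² = 35.3·5 + 0.5·-2.5·5² = 145 m

Phase 3 (decelerating): v₀ = 22.8 m/s, a = -2.6 m/s².
v = v₀ + at → t = (16 − 22.8) / -2.6 = 2.61 s
v² = v₀² + 2aΔx → Δx = (16² − 22.8²)/(2·-2.6) = 50.5 m

Phase 4 (accelerating): v₀ = 16.0 m/s, a = 2 m/s².
v = v₀ + at = 16.0 + (2)(12) = 40.0 m/s
Δx = v₀t + ½at² = 16.0·12 + 0.5·2·12² = 336 m
Total distance = 103 + 145 + 50.5 + 336 = 635 m

634.66 m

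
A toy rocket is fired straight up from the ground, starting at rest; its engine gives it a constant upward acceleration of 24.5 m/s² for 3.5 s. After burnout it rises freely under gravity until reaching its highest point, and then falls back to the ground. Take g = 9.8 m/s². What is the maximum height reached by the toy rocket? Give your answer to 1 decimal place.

525.2 m

Phase 1 (powered ascent): v₀ = 0 m/s, a = 24.5 m/s².
v = v₀ + at = 0 + (24.5)(3.5) = 85.8 m/s
Δx = v₀t + ½at² = 0·3.5 + 0.5·24.5·3.5² = 150 m

Phase 2 (coasting upward): v₀ = 85.8 m/s, a = -9.8 m/s².
v = v₀ + at → t = (0 − 85.8) / -9.8 = 8.75 s
v² = v₀² + 2aΔx → Δx = (0² − 85.8²)/(2·-9.8) = 375 m
Maximum height = 150 + 375 = 525 m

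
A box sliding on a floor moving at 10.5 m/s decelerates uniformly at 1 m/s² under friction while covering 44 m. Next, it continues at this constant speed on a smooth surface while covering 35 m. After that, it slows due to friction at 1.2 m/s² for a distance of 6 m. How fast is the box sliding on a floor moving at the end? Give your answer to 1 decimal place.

Phase 1 (decelerating): v₀ = 10.5 m/s, a = -1 m/s².
v² = v₀² + 2aΔx = 10.5² + 2·-1·44 = 22.2 → v = 4.72 m/s
t = (v − v₀)/a = (4.72 − 10.5)/-1 = 5.78 s

Phase 2 (constant speed): v₀ = 4.72 m/s, a = 0 m/s².
Constant speed: t = d/v = 35/4.72 = 7.42 s

Phase 3 (decelerating): v₀ = 4.72 m/s, a = -1.2 m/s².
v² = v₀² + 2aΔx = 4.72² + 2·-1.2·6 = 7.85 → v = 2.80 m/s
t = (v − v₀)/a = (2.80 − 4.72)/-1.2 = 1.60 s
Final speed = 2.80 m/s

2.8 m/s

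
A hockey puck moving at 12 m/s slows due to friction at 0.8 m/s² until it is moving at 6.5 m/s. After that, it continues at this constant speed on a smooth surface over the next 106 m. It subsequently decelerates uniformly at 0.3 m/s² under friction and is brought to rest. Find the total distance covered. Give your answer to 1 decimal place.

Phase 1 (decelerating): v₀ = 12.0 m/s, a = -0.8 m/s².
v = v₀ + at → t = (6.5 − 12.0) / -0.8 = 6.88 s
v² = v₀² + 2aΔx → Δx = (6.5² − 12.0²)/(2·-0.8) = 63.6 m

Phase 2 (constant speed): v₀ = 6.50 m/s, a = 0 m/s².
Constant speed: t = d/v = 106/6.50 = 16.3 s

Phase 3 (decelerating): v₀ = 6.50 m/s, a = -0.3 m/s².
v = v₀ + at → t = (0 − 6.50) / -0.3 = 21.7 s
v² = v₀² + 2aΔx → Δx = (0² − 6.50²)/(2·-0.3) = 70.4 m
Total distance = 63.6 + 106 + 70.4 = 240 m

240.0 m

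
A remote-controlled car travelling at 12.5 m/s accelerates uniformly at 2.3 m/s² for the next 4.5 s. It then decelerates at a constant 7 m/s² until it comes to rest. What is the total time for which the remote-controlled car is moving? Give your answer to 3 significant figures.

7.76 s

Phase 1 (accelerating): v₀ = 12.5 m/s, a = 2.3 m/s².
v = v₀ + at = 12.5 + (2.3)(4.5) = 22.9 m/s
Δx = v₀t + ½at² = 12.5·4.5 + 0.5·2.3·4.5² = 79.5 m

Phase 2 (decelerating): v₀ = 22.9 m/s, a = -7 m/s².
v = v₀ + at → t = (0 − 22.9) / -7 = 3.26 s
v² = v₀² + 2aΔx → Δx = (0² − 22.9²)/(2·-7) = 37.3 m
Total time = 4.50 + 3.26 = 7.76 s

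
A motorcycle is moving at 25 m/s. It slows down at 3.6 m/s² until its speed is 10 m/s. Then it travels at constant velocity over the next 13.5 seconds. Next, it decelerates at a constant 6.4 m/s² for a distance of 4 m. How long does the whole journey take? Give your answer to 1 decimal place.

Phase 1 (decelerating): v₀ = 25.0 m/s, a = -3.6 m/s².
v = v₀ + at → t = (10 − 25.0) / -3.6 = 4.17 s
v² = v₀² + 2aΔx → Δx = (10² − 25.0²)/(2·-3.6) = 72.9 m

Phase 2 (constant speed): v₀ = 10.0 m/s, a = 0 m/s².
v = v₀ + at = 10.0 + (0)(13.5) = 10.0 m/s
Δx = v₀t + ½at² = 10.0·13.5 + 0.5·0·13.5² = 135 m

Phase 3 (decelerating): v₀ = 10.0 m/s, a = -6.4 m/s².
v² = v₀² + 2aΔx = 10.0² + 2·-6.4·4 = 48.8 → v = 6.99 m/s
t = (v − v₀)/a = (6.99 − 10.0)/-6.4 = 0.471 s
Total time = 4.17 + 13.5 + 0.471 = 18.1 s

18.1 s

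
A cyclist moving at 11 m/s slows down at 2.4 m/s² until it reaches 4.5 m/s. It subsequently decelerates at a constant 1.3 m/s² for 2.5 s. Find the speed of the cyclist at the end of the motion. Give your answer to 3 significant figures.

Phase 1 (decelerating): v₀ = 11.0 m/s, a = -2.4 m/s².
v = v₀ + at → t = (4.5 − 11.0) / -2.4 = 2.71 s
v² = v₀² + 2aΔx → Δx = (4.5² − 11.0²)/(2·-2.4) = 21.0 m

Phase 2 (decelerating): v₀ = 4.50 m/s, a = -1.3 m/s².
v = v₀ + at = 4.50 + (-1.3)(2.5) = 1.25 m/s
Δx = v₀t + ½at² = 4.50·2.5 + 0.5·-1.3·2.5² = 7.19 m
Final speed = 1.25 m/s

1.25 m/s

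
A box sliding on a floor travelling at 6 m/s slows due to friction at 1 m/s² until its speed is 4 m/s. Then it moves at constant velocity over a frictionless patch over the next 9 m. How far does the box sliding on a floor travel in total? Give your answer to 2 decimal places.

19.00 m

Phase 1 (decelerating): v₀ = 6.00 m/s, a = -1 m/s².
v = v₀ + at → t = (4 − 6.00) / -1 = 2.00 s
v² = v₀² + 2aΔx → Δx = (4² − 6.00²)/(2·-1) = 10.0 m

Phase 2 (constant speed): v₀ = 4.00 m/s, a = 0 m/s².
Constant speed: t = d/v = 9/4.00 = 2.25 s
Total distance = 10.0 + 9.00 = 19.0 m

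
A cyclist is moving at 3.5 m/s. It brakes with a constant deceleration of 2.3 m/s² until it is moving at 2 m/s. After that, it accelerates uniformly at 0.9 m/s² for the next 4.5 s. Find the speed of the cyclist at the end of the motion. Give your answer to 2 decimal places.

Phase 1 (decelerating): v₀ = 3.50 m/s, a = -2.3 m/s².
v = v₀ + at → t = (2 − 3.50) / -2.3 = 0.652 s
v² = v₀² + 2aΔx → Δx = (2² − 3.50²)/(2·-2.3) = 1.79 m

Phase 2 (accelerating): v₀ = 2.00 m/s, a = 0.9 m/s².
v = v₀ + at = 2.00 + (0.9)(4.5) = 6.05 m/s
Δx = v₀t + ½at² = 2.00·4.5 + 0.5·0.9·4.5² = 18.1 m
Final speed = 6.05 m/s

6.05 m/s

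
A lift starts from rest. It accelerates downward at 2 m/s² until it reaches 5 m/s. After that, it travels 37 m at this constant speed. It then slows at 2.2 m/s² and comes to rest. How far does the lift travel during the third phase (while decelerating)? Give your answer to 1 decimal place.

Phase 1 (accelerating): v₀ = 0 m/s, a = 2 m/s².
v = v₀ + at → t = (5 − 0) / 2 = 2.50 s
v² = v₀² + 2aΔx → Δx = (5² − 0²)/(2·2) = 6.25 m

Phase 2 (constant speed): v₀ = 5.00 m/s, a = 0 m/s².
Constant speed: t = d/v = 37/5.00 = 7.40 s

Phase 3 (decelerating): v₀ = 5.00 m/s, a = -2.2 m/s².
v = v₀ + at → t = (0 − 5.00) / -2.2 = 2.27 s
v² = v₀² + 2aΔx → Δx = (0² − 5.00²)/(2·-2.2) = 5.68 m
Distance in phase 3 = 5.68 m

5.7 m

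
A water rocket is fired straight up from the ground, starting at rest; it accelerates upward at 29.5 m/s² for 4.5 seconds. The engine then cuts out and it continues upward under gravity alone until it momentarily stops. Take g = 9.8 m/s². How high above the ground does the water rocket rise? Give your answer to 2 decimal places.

1197.80 m

Phase 1 (powered ascent): v₀ = 0 m/s, a = 29.5 m/s².
v = v₀ + at = 0 + (29.5)(4.5) = 133 m/s
Δx = v₀t + ½at² = 0·4.5 + 0.5·29.5·4.5² = 299 m

Phase 2 (coasting upward): v₀ = 133 m/s, a = -9.8 m/s².
v = v₀ + at → t = (0 − 133) / -9.8 = 13.5 s
v² = v₀² + 2aΔx → Δx = (0² − 133²)/(2·-9.8) = 899 m
Maximum height = 299 + 899 = 1200 m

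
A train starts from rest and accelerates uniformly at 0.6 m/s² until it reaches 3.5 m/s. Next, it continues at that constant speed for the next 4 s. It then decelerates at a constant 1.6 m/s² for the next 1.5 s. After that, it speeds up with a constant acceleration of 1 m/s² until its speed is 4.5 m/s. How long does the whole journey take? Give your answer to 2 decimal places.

Phase 1 (accelerating): v₀ = 0 m/s, a = 0.6 m/s².
v = v₀ + at → t = (3.5 − 0) / 0.6 = 5.83 s
v² = v₀² + 2aΔx → Δx = (3.5² − 0²)/(2·0.6) = 10.2 m

Phase 2 (constant speed): v₀ = 3.50 m/s, a = 0 m/s².
v = v₀ + at = 3.50 + (0)(4) = 3.50 m/s
Δx = v₀t + ½at² = 3.50·4 + 0.5·0·4² = 14.0 m

Phase 3 (decelerating): v₀ = 3.50 m/s, a = -1.6 m/s².
v = v₀ + at = 3.50 + (-1.6)(1.5) = 1.10 m/s
Δx = v₀t + ½at² = 3.50·1.5 + 0.5·-1.6·1.5² = 3.45 m

Phase 4 (accelerating): v₀ = 1.10 m/s, a = 1 m/s².
v = v₀ + at → t = (4.5 − 1.10) / 1 = 3.40 s
v² = v₀² + 2aΔx → Δx = (4.5² − 1.10²)/(2·1) = 9.52 m
Total time = 5.83 + 4.00 + 1.50 + 3.40 = 14.7 s

14.73 s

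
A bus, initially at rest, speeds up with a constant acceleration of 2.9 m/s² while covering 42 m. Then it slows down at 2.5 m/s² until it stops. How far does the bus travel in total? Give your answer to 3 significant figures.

Phase 1 (accelerating): v₀ = 0 m/s, a = 2.9 m/s².
v² = v₀² + 2aΔx = 0² + 2·2.9·42 = 244 → v = 15.6 m/s
t = (v − v₀)/a = (15.6 − 0)/2.9 = 5.38 s

Phase 2 (decelerating): v₀ = 15.6 m/s, a = -2.5 m/s².
v = v₀ + at → t = (0 − 15.6) / -2.5 = 6.24 s
v² = v₀² + 2aΔx → Δx = (0² − 15.6²)/(2·-2.5) = 48.7 m
Total distance = 42.0 + 48.7 = 90.7 m

90.7 m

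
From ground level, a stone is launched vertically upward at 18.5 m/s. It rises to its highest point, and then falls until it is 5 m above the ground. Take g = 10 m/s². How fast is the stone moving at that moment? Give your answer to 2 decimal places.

Phase 1 (rising): v₀ = 18.5 m/s, a = -10 m/s².
v = v₀ + at → t = (0 − 18.5) / -10 = 1.85 s
v² = v₀² + 2aΔx → Δx = (0² − 18.5²)/(2·-10) = 17.1 m

Phase 2 (falling): v₀ = 0 m/s, a = -10 m/s².
Falls 12.1 m from rest: t = √(2·12.1/10) = 1.56 s; v = g·t = 15.6 m/s.
Final speed = 15.6 m/s

15.56 m/s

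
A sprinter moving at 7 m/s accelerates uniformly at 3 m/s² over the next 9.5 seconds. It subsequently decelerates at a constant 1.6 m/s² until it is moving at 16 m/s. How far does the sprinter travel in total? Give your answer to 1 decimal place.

Phase 1 (accelerating): v₀ = 7.00 m/s, a = 3 m/s².
v = v₀ + at = 7.00 + (3)(9.5) = 35.5 m/s
Δx = v₀t + ½at² = 7.00·9.5 + 0.5·3·9.5² = 202 m

Phase 2 (decelerating): v₀ = 35.5 m/s, a = -1.6 m/s².
v = v₀ + at → t = (16 − 35.5) / -1.6 = 12.2 s
v² = v₀² + 2aΔx → Δx = (16² − 35.5²)/(2·-1.6) = 314 m
Total distance = 202 + 314 = 516 m

515.7 m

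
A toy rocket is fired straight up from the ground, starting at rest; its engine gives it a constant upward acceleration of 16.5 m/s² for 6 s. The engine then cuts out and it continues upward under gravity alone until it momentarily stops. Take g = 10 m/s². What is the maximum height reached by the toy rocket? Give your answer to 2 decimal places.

787.05 m

Phase 1 (powered ascent): v₀ = 0 m/s, a = 16.5 m/s².
v = v₀ + at = 0 + (16.5)(6) = 99.0 m/s
Δx = v₀t + ½at² = 0·6 + 0.5·16.5·6² = 297 m

Phase 2 (coasting upward): v₀ = 99.0 m/s, a = -10 m/s².
v = v₀ + at → t = (0 − 99.0) / -10 = 9.90 s
v² = v₀² + 2aΔx → Δx = (0² − 99.0²)/(2·-10) = 490 m
Maximum height = 297 + 490 = 787 m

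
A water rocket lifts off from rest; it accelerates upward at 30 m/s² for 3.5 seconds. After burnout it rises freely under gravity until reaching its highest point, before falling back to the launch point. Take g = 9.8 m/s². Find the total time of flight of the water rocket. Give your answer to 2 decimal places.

26.56 s

Phase 1 (powered ascent): v₀ = 0 m/s, a = 30 m/s².
v = v₀ + at = 0 + (30)(3.5) = 105 m/s
Δx = v₀t + ½at² = 0·3.5 + 0.5·30·3.5² = 184 m

Phase 2 (coasting upward): v₀ = 105 m/s, a = -9.8 m/s².
v = v₀ + at → t = (0 − 105) / -9.8 = 10.7 s
v² = v₀² + 2aΔx → Δx = (0² − 105²)/(2·-9.8) = 562 m

Phase 3 (free fall): v₀ = 0 m/s, a = -9.8 m/s².
Falls 746 m from rest: t = √(2·746/9.8) = 12.3 s; v = g·t = 121 m/s.
Total time = 3.50 + 10.7 + 12.3 = 26.6 s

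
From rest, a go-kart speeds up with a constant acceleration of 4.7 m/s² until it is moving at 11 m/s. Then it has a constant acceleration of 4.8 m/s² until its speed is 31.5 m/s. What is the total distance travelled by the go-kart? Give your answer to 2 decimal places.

103.63 m

Phase 1 (accelerating): v₀ = 0 m/s, a = 4.7 m/s².
v = v₀ + at → t = (11 − 0) / 4.7 = 2.34 s
v² = v₀² + 2aΔx → Δx = (11² − 0²)/(2·4.7) = 12.9 m

Phase 2 (accelerating): v₀ = 11.0 m/s, a = 4.8 m/s².
v = v₀ + at → t = (31.5 − 11.0) / 4.8 = 4.27 s
v² = v₀² + 2aΔx → Δx = (31.5² − 11.0²)/(2·4.8) = 90.8 m
Total distance = 12.9 + 90.8 = 104 m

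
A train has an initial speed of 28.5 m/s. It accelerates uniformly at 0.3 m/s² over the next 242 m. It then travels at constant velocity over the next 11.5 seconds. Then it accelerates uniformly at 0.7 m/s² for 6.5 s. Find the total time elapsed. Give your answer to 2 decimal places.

26.14 s

Phase 1 (accelerating): v₀ = 28.5 m/s, a = 0.3 m/s².
v² = v₀² + 2aΔx = 28.5² + 2·0.3·242 = 957 → v = 30.9 m/s
t = (v − v₀)/a = (30.9 − 28.5)/0.3 = 8.14 s

Phase 2 (constant speed): v₀ = 30.9 m/s, a = 0 m/s².
v = v₀ + at = 30.9 + (0)(11.5) = 30.9 m/s
Δx = v₀t + ½at² = 30.9·11.5 + 0.5·0·11.5² = 356 m

Phase 3 (accelerating): v₀ = 30.9 m/s, a = 0.7 m/s².
v = v₀ + at = 30.9 + (0.7)(6.5) = 35.5 m/s
Δx = v₀t + ½at² = 30.9·6.5 + 0.5·0.7·6.5² = 216 m
Total time = 8.14 + 11.5 + 6.50 = 26.1 s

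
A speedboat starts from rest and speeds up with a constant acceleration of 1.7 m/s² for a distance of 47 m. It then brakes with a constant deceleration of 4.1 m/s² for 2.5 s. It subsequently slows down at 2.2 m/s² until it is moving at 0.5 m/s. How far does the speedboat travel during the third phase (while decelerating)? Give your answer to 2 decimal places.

1.24 m

Phase 1 (accelerating): v₀ = 0 m/s, a = 1.7 m/s².
v² = v₀² + 2aΔx = 0² + 2·1.7·47 = 160 → v = 12.6 m/s
t = (v − v₀)/a = (12.6 − 0)/1.7 = 7.44 s

Phase 2 (decelerating): v₀ = 12.6 m/s, a = -4.1 m/s².
v = v₀ + at = 12.6 + (-4.1)(2.5) = 2.39 m/s
Δx = v₀t + ½at² = 12.6·2.5 + 0.5·-4.1·2.5² = 18.8 m

Phase 3 (decelerating): v₀ = 2.39 m/s, a = -2.2 m/s².
v = v₀ + at → t = (0.5 − 2.39) / -2.2 = 0.860 s
v² = v₀² + 2aΔx → Δx = (0.5² − 2.39²)/(2·-2.2) = 1.24 m
Distance in phase 3 = 1.24 m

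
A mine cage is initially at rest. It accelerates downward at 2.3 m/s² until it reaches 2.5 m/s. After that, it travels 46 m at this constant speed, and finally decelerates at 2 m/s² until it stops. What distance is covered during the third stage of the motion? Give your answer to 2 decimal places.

Phase 1 (accelerating): v₀ = 0 m/s, a = 2.3 m/s².
v = v₀ + at → t = (2.5 − 0) / 2.3 = 1.09 s
v² = v₀² + 2aΔx → Δx = (2.5² − 0²)/(2·2.3) = 1.36 m

Phase 2 (constant speed): v₀ = 2.50 m/s, a = 0 m/s².
Constant speed: t = d/v = 46/2.50 = 18.4 s

Phase 3 (decelerating): v₀ = 2.50 m/s, a = -2 m/s².
v = v₀ + at → t = (0 − 2.50) / -2 = 1.25 s
v² = v₀² + 2aΔx → Δx = (0² − 2.50²)/(2·-2) = 1.56 m
Distance in phase 3 = 1.56 m

1.56 m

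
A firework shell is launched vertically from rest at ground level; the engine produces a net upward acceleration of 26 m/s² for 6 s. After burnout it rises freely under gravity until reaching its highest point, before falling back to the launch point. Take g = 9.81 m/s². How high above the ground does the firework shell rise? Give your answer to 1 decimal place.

1708.4 m

Phase 1 (powered ascent): v₀ = 0 m/s, a = 26 m/s².
v = v₀ + at = 0 + (26)(6) = 156 m/s
Δx = v₀t + ½at² = 0·6 + 0.5·26·6² = 468 m

Phase 2 (coasting upward): v₀ = 156 m/s, a = -9.81 m/s².
v = v₀ + at → t = (0 − 156) / -9.81 = 15.9 s
v² = v₀² + 2aΔx → Δx = (0² − 156²)/(2·-9.81) = 1240 m
Maximum height = 468 + 1240 = 1710 m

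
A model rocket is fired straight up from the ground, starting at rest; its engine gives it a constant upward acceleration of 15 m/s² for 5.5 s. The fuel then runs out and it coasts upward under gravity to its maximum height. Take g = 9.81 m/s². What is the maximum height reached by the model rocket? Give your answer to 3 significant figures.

Phase 1 (powered ascent): v₀ = 0 m/s, a = 15 m/s².
v = v₀ + at = 0 + (15)(5.5) = 82.5 m/s
Δx = v₀t + ½at² = 0·5.5 + 0.5·15·5.5² = 227 m

Phase 2 (coasting upward): v₀ = 82.5 m/s, a = -9.81 m/s².
v = v₀ + at → t = (0 − 82.5) / -9.81 = 8.41 s
v² = v₀² + 2aΔx → Δx = (0² − 82.5²)/(2·-9.81) = 347 m
Maximum height = 227 + 347 = 574 m

574 m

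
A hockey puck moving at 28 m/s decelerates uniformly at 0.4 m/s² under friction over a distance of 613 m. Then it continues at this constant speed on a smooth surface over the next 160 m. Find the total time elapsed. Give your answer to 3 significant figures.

Phase 1 (decelerating): v₀ = 28.0 m/s, a = -0.4 m/s².
v² = v₀² + 2aΔx = 28.0² + 2·-0.4·613 = 294 → v = 17.1 m/s
t = (v − v₀)/a = (17.1 − 28.0)/-0.4 = 27.2 s

Phase 2 (constant speed): v₀ = 17.1 m/s, a = 0 m/s².
Constant speed: t = d/v = 160/17.1 = 9.34 s
Total time = 27.2 + 9.34 = 36.5 s

36.5 s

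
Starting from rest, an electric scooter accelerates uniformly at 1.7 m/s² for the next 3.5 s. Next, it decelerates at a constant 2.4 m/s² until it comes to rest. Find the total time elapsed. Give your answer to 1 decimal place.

6.0 s

Phase 1 (accelerating): v₀ = 0 m/s, a = 1.7 m/s².
v = v₀ + at = 0 + (1.7)(3.5) = 5.95 m/s
Δx = v₀t + ½at² = 0·3.5 + 0.5·1.7·3.5² = 10.4 m

Phase 2 (decelerating): v₀ = 5.95 m/s, a = -2.4 m/s².
v = v₀ + at → t = (0 − 5.95) / -2.4 = 2.48 s
v² = v₀² + 2aΔx → Δx = (0² − 5.95²)/(2·-2.4) = 7.38 m
Total time = 3.50 + 2.48 = 5.98 s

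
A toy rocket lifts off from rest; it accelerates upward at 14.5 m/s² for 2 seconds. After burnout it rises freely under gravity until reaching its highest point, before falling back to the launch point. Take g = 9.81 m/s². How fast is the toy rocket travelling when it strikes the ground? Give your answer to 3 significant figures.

37.5 m/s

Phase 1 (powered ascent): v₀ = 0 m/s, a = 14.5 m/s².
v = v₀ + at = 0 + (14.5)(2) = 29.0 m/s
Δx = v₀t + ½at² = 0·2 + 0.5·14.5·2² = 29.0 m

Phase 2 (coasting upward): v₀ = 29.0 m/s, a = -9.81 m/s².
v = v₀ + at → t = (0 − 29.0) / -9.81 = 2.96 s
v² = v₀² + 2aΔx → Δx = (0² − 29.0²)/(2·-9.81) = 42.9 m

Phase 3 (free fall): v₀ = 0 m/s, a = -9.81 m/s².
Falls 71.9 m from rest: t = √(2·71.9/9.81) = 3.83 s; v = g·t = 37.5 m/s.
Impact speed = 37.5 m/s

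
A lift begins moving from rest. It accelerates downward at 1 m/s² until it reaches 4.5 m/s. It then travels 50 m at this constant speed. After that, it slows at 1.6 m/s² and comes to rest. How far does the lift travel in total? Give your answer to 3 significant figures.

Phase 1 (accelerating): v₀ = 0 m/s, a = 1 m/s².
v = v₀ + at → t = (4.5 − 0) / 1 = 4.50 s
v² = v₀² + 2aΔx → Δx = (4.5² − 0²)/(2·1) = 10.1 m

Phase 2 (constant speed): v₀ = 4.50 m/s, a = 0 m/s².
Constant speed: t = d/v = 50/4.50 = 11.1 s

Phase 3 (decelerating): v₀ = 4.50 m/s, a = -1.6 m/s².
v = v₀ + at → t = (0 − 4.50) / -1.6 = 2.81 s
v² = v₀² + 2aΔx → Δx = (0² − 4.50²)/(2·-1.6) = 6.33 m
Total distance = 10.1 + 50.0 + 6.33 = 66.5 m

66.5 m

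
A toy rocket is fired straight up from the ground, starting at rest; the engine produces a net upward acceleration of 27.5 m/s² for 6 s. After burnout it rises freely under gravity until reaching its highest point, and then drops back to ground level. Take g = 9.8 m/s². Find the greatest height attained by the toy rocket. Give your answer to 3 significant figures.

Phase 1 (powered ascent): v₀ = 0 m/s, a = 27.5 m/s².
v = v₀ + at = 0 + (27.5)(6) = 165 m/s
Δx = v₀t + ½at² = 0·6 + 0.5·27.5·6² = 495 m

Phase 2 (coasting upward): v₀ = 165 m/s, a = -9.8 m/s².
v = v₀ + at → t = (0 − 165) / -9.8 = 16.8 s
v² = v₀² + 2aΔx → Δx = (0² − 165²)/(2·-9.8) = 1390 m
Maximum height = 495 + 1390 = 1880 m

1880 m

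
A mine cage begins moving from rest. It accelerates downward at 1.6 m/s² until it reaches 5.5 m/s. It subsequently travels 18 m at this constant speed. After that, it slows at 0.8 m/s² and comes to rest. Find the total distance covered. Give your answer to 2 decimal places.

46.36 m

Phase 1 (accelerating): v₀ = 0 m/s, a = 1.6 m/s².
v = v₀ + at → t = (5.5 − 0) / 1.6 = 3.44 s
v² = v₀² + 2aΔx → Δx = (5.5² − 0²)/(2·1.6) = 9.45 m

Phase 2 (constant speed): v₀ = 5.50 m/s, a = 0 m/s².
Constant speed: t = d/v = 18/5.50 = 3.27 s

Phase 3 (decelerating): v₀ = 5.50 m/s, a = -0.8 m/s².
v = v₀ + at → t = (0 − 5.50) / -0.8 = 6.88 s
v² = v₀² + 2aΔx → Δx = (0² − 5.50²)/(2·-0.8) = 18.9 m
Total distance = 9.45 + 18.0 + 18.9 = 46.4 m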